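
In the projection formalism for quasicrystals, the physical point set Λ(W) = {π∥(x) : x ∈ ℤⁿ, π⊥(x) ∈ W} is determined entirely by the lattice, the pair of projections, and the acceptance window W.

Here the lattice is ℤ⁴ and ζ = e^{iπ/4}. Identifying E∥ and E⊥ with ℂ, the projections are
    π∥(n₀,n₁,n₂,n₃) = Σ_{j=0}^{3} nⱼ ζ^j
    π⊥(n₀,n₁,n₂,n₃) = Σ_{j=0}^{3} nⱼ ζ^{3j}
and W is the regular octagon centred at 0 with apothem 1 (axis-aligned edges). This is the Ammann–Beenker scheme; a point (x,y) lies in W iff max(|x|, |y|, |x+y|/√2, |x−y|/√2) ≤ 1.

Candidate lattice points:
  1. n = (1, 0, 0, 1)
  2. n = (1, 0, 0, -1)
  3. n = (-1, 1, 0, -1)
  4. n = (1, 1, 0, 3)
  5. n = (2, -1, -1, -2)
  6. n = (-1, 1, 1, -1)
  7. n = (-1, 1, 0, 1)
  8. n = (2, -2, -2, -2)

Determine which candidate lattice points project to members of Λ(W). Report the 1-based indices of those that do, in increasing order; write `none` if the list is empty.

With ζ = e^{iπ/4} the internal vectors are ζ^0,ζ^3,ζ^6,ζ^9.
#1 (1, 0, 0, 1): internal (1.707107, 0.707107); octagon support 1.707107 vs apothem 1 → ∉ W
#2 (1, 0, 0, -1): internal (0.292893, -0.707107); octagon support 0.707107 vs apothem 1 → ∈ W
#3 (-1, 1, 0, -1): internal (-2.414214, 0.000000); octagon support 2.414214 vs apothem 1 → ∉ W
#4 (1, 1, 0, 3): internal (2.414214, 2.828427); octagon support 3.707107 vs apothem 1 → ∉ W
#5 (2, -1, -1, -2): internal (1.292893, -1.121320); octagon support 1.707107 vs apothem 1 → ∉ W
#6 (-1, 1, 1, -1): internal (-2.414214, -1.000000); octagon support 2.414214 vs apothem 1 → ∉ W
#7 (-1, 1, 0, 1): internal (-1.000000, 1.414214); octagon support 1.707107 vs apothem 1 → ∉ W
#8 (2, -2, -2, -2): internal (2.000000, -0.828427); octagon support 2.000000 vs apothem 1 → ∉ W

2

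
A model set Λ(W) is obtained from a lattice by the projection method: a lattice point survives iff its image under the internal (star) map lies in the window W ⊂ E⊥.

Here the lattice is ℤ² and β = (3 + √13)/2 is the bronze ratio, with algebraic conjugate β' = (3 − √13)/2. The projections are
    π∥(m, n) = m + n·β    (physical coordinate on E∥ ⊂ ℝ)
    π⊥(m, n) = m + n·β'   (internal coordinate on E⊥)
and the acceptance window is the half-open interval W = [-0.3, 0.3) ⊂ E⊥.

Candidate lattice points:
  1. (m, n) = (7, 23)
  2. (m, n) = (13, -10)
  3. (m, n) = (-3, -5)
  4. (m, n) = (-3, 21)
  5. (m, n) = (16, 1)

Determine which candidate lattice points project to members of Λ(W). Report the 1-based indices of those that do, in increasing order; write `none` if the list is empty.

Numerically β ≈ 3.30278 and β' = −1/β ≈ -0.30278.
#1 (7,23): internal coord 7 + (23)·β' = +0.03616; +0.03616 ∈ [-0.3, 0.3) → IN Λ
#2 (13,-10): internal coord 13 + (-10)·β' = +16.02776; +16.02776 ∉ [-0.3, 0.3) → out
#3 (-3,-5): internal coord -3 + (-5)·β' = -1.48612; -1.48612 ∉ [-0.3, 0.3) → out
#4 (-3,21): internal coord -3 + (21)·β' = -9.35829; -9.35829 ∉ [-0.3, 0.3) → out
#5 (16,1): internal coord 16 + (1)·β' = +15.69722; +15.69722 ∉ [-0.3, 0.3) → out

1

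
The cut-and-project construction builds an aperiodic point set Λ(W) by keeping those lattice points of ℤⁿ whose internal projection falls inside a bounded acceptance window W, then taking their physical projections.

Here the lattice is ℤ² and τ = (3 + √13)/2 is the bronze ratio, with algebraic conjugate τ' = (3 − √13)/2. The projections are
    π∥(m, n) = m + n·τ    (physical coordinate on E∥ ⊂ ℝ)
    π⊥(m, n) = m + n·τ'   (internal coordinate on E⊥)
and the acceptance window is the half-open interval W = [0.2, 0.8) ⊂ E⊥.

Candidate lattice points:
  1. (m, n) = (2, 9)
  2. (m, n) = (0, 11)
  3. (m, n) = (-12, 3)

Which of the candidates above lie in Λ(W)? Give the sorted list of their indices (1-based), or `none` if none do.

Compute τ' = (3−√13)/2 = -0.30278, so π⊥(m,n) = m -0.30278·n.
candidate 1: (m,n)=(2,9) → π∥ = 2+9·τ ≈ 31.72498, π⊥ = 2+9·τ' ≈ -0.72498 ∉ [0.2, 0.8) ⇒ out
candidate 2: (m,n)=(0,11) → π∥ = 0+11·τ ≈ 36.33053, π⊥ = 0+11·τ' ≈ -3.33053 ∉ [0.2, 0.8) ⇒ out
candidate 3: (m,n)=(-12,3) → π∥ = -12+3·τ ≈ -2.09167, π⊥ = -12+3·τ' ≈ -12.90833 ∉ [0.2, 0.8) ⇒ out

none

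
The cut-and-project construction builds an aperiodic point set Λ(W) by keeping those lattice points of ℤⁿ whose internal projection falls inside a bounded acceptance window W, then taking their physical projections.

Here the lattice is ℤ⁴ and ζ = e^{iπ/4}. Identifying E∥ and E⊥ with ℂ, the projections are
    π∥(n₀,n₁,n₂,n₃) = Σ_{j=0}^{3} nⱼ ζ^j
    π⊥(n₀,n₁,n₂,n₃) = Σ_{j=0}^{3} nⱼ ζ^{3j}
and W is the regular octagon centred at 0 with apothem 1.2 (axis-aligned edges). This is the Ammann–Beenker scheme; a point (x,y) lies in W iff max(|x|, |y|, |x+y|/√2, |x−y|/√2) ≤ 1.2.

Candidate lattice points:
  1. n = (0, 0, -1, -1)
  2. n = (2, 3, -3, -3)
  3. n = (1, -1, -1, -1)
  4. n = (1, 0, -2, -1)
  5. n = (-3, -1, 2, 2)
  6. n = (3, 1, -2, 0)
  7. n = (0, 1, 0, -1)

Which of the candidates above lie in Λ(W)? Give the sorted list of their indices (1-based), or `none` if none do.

With ζ = e^{iπ/4} the internal vectors are ζ^0,ζ^3,ζ^6,ζ^9.
#1 (0, 0, -1, -1): internal (-0.7071, 0.2929); octagon support 0.7071 vs apothem 1.2 → ∈ W
#2 (2, 3, -3, -3): internal (-2.2426, 3.0000); octagon support 3.7071 vs apothem 1.2 → ∉ W
#3 (1, -1, -1, -1): internal (1.0000, -0.4142); octagon support 1.0000 vs apothem 1.2 → ∈ W
#4 (1, 0, -2, -1): internal (0.2929, 1.2929); octagon support 1.2929 vs apothem 1.2 → ∉ W
#5 (-3, -1, 2, 2): internal (-0.8787, -1.2929); octagon support 1.5355 vs apothem 1.2 → ∉ W
#6 (3, 1, -2, 0): internal (2.2929, 2.7071); octagon support 3.5355 vs apothem 1.2 → ∉ W
#7 (0, 1, 0, -1): internal (-1.4142, 0.0000); octagon support 1.4142 vs apothem 1.2 → ∉ W

1, 3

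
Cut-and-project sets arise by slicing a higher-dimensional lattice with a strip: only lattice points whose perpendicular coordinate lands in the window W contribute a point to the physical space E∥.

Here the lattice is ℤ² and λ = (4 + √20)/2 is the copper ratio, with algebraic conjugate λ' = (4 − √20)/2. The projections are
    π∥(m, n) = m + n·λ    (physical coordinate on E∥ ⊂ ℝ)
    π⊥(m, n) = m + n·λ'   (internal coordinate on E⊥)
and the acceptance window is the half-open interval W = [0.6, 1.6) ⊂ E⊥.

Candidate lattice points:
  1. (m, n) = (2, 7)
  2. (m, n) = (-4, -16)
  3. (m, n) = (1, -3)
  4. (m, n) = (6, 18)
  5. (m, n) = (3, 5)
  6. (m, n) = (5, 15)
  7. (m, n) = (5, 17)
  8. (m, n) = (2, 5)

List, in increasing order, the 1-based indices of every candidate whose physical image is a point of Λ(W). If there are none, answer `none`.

6, 7, 8

Compute λ' = (4−√20)/2 = -0.23607, so π⊥(m,n) = m -0.23607·n.
[1] lift (2,7): star map gives 0.34752; window check 0.6 ≤ 0.34752 < 1.6 is false → out
[2] lift (-4,-16): star map gives -0.22291; window check 0.6 ≤ -0.22291 < 1.6 is false → out
[3] lift (1,-3): star map gives 1.70820; window check 0.6 ≤ 1.70820 < 1.6 is false → out
[4] lift (6,18): star map gives 1.75078; window check 0.6 ≤ 1.75078 < 1.6 is false → out
[5] lift (3,5): star map gives 1.81966; window check 0.6 ≤ 1.81966 < 1.6 is false → out
[6] lift (5,15): star map gives 1.45898; window check 0.6 ≤ 1.45898 < 1.6 is true → IN Λ
[7] lift (5,17): star map gives 0.98684; window check 0.6 ≤ 0.98684 < 1.6 is true → IN Λ
[8] lift (2,5): star map gives 0.81966; window check 0.6 ≤ 0.81966 < 1.6 is true → IN Λ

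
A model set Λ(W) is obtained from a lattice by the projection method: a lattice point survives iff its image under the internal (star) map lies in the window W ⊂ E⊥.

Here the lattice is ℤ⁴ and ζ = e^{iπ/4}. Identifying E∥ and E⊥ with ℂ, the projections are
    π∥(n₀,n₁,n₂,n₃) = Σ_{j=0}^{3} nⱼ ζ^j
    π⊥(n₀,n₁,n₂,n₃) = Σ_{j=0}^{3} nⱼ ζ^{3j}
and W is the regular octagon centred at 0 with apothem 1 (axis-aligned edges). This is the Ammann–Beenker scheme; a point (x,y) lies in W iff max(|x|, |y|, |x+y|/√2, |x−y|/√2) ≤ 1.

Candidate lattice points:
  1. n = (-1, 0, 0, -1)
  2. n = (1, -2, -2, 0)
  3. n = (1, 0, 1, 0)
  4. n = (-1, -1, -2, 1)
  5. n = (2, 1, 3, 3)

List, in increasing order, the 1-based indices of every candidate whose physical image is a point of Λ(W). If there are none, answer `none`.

Internal map: ζ^{3j} for j=0..3 gives (1,0), (−√2/2,√2/2), (0,−1), (√2/2,√2/2).
#1 (-1, 0, 0, -1): internal (-1.70711, -0.70711); octagon support 1.70711 vs apothem 1 → ∉ W
#2 (1, -2, -2, 0): internal (2.41421, 0.58579); octagon support 2.41421 vs apothem 1 → ∉ W
#3 (1, 0, 1, 0): internal (1.00000, -1.00000); octagon support 1.41421 vs apothem 1 → ∉ W
#4 (-1, -1, -2, 1): internal (0.41421, 2.00000); octagon support 2.00000 vs apothem 1 → ∉ W
#5 (2, 1, 3, 3): internal (3.41421, -0.17157); octagon support 3.41421 vs apothem 1 → ∉ W

none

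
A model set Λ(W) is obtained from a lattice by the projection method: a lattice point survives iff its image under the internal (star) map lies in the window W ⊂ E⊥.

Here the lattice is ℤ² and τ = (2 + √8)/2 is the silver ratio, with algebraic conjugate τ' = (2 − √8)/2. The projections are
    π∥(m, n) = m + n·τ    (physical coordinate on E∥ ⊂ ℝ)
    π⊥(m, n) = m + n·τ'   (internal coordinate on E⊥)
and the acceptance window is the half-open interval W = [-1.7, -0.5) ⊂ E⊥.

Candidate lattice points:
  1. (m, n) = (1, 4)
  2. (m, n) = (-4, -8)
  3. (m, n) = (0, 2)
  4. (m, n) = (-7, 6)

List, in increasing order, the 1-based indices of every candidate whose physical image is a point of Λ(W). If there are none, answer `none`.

Compute τ' = (2−√8)/2 = -0.4142, so π⊥(m,n) = m -0.4142·n.
candidate 1: (m,n)=(1,4) → π∥ = 1+4·τ ≈ 10.6569, π⊥ = 1+4·τ' ≈ -0.6569 ∈ [-1.7, -0.5) ⇒ IN Λ
candidate 2: (m,n)=(-4,-8) → π∥ = -4-8·τ ≈ -23.3137, π⊥ = -4-8·τ' ≈ -0.6863 ∈ [-1.7, -0.5) ⇒ IN Λ
candidate 3: (m,n)=(0,2) → π∥ = 0+2·τ ≈ 4.8284, π⊥ = 0+2·τ' ≈ -0.8284 ∈ [-1.7, -0.5) ⇒ IN Λ
candidate 4: (m,n)=(-7,6) → π∥ = -7+6·τ ≈ 7.4853, π⊥ = -7+6·τ' ≈ -9.4853 ∉ [-1.7, -0.5) ⇒ out

1, 2, 3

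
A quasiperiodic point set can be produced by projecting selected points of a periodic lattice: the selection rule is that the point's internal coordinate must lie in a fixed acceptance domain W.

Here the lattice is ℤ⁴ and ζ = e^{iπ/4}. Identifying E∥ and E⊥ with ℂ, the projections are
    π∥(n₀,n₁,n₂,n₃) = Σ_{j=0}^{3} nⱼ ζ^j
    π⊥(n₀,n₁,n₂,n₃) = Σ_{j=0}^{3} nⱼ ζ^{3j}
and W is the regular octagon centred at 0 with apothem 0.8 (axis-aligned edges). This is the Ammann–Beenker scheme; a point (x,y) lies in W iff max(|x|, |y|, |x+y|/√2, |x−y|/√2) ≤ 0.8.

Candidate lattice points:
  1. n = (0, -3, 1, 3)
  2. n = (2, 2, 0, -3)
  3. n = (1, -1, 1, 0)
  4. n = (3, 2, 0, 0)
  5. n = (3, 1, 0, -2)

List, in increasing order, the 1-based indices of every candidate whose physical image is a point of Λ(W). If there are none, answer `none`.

With ζ = e^{iπ/4} the internal vectors are ζ^0,ζ^3,ζ^6,ζ^9.
#1 (0, -3, 1, 3): internal (4.2426, -1.0000); octagon support 4.2426 vs apothem 0.8 → ∉ W
#2 (2, 2, 0, -3): internal (-1.5355, -0.7071); octagon support 1.5858 vs apothem 0.8 → ∉ W
#3 (1, -1, 1, 0): internal (1.7071, -1.7071); octagon support 2.4142 vs apothem 0.8 → ∉ W
#4 (3, 2, 0, 0): internal (1.5858, 1.4142); octagon support 2.1213 vs apothem 0.8 → ∉ W
#5 (3, 1, 0, -2): internal (0.8787, -0.7071); octagon support 1.1213 vs apothem 0.8 → ∉ W

none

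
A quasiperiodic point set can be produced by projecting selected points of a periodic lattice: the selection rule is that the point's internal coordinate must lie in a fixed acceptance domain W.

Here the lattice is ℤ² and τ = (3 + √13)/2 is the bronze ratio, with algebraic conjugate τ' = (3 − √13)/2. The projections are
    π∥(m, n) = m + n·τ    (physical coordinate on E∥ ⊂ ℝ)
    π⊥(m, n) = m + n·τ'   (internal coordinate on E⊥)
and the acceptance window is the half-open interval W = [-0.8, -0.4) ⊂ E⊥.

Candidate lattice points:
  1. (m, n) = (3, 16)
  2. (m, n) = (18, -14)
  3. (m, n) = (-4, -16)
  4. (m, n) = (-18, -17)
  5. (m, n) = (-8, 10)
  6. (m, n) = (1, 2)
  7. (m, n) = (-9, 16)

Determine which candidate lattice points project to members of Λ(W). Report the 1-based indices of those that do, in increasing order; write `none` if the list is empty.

none

Numerically τ ≈ 3.302776 and τ' = −1/τ ≈ -0.302776.
candidate 1: (m,n)=(3,16) → π∥ = 3+16·τ ≈ 55.844410, π⊥ = 3+16·τ' ≈ -1.844410 ∉ [-0.8, -0.4) ⇒ out
candidate 2: (m,n)=(18,-14) → π∥ = 18-14·τ ≈ -28.238859, π⊥ = 18-14·τ' ≈ 22.238859 ∉ [-0.8, -0.4) ⇒ out
candidate 3: (m,n)=(-4,-16) → π∥ = -4-16·τ ≈ -56.844410, π⊥ = -4-16·τ' ≈ 0.844410 ∉ [-0.8, -0.4) ⇒ out
candidate 4: (m,n)=(-18,-17) → π∥ = -18-17·τ ≈ -74.147186, π⊥ = -18-17·τ' ≈ -12.852814 ∉ [-0.8, -0.4) ⇒ out
candidate 5: (m,n)=(-8,10) → π∥ = -8+10·τ ≈ 25.027756, π⊥ = -8+10·τ' ≈ -11.027756 ∉ [-0.8, -0.4) ⇒ out
candidate 6: (m,n)=(1,2) → π∥ = 1+2·τ ≈ 7.605551, π⊥ = 1+2·τ' ≈ 0.394449 ∉ [-0.8, -0.4) ⇒ out
candidate 7: (m,n)=(-9,16) → π∥ = -9+16·τ ≈ 43.844410, π⊥ = -9+16·τ' ≈ -13.844410 ∉ [-0.8, -0.4) ⇒ out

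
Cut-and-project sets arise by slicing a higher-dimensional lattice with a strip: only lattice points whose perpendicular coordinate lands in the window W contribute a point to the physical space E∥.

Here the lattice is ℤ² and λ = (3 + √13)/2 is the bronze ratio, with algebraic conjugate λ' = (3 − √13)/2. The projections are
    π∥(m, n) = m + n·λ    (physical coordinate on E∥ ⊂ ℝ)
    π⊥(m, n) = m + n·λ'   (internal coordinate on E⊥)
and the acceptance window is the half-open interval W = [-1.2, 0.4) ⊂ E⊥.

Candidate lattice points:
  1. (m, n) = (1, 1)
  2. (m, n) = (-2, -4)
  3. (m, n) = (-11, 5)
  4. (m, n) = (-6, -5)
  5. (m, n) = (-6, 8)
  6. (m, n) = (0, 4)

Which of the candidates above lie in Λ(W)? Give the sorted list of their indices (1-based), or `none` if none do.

2

λ' = (3−√13)/2 ≈ -0.30278.
#1 (1,1): internal coord 1 + (1)·λ' = +0.69722; +0.69722 ∉ [-1.2, 0.4) → out
#2 (-2,-4): internal coord -2 + (-4)·λ' = -0.78890; -0.78890 ∈ [-1.2, 0.4) → IN Λ
#3 (-11,5): internal coord -11 + (5)·λ' = -12.51388; -12.51388 ∉ [-1.2, 0.4) → out
#4 (-6,-5): internal coord -6 + (-5)·λ' = -4.48612; -4.48612 ∉ [-1.2, 0.4) → out
#5 (-6,8): internal coord -6 + (8)·λ' = -8.42221; -8.42221 ∉ [-1.2, 0.4) → out
#6 (0,4): internal coord 0 + (4)·λ' = -1.21110; -1.21110 ∉ [-1.2, 0.4) → out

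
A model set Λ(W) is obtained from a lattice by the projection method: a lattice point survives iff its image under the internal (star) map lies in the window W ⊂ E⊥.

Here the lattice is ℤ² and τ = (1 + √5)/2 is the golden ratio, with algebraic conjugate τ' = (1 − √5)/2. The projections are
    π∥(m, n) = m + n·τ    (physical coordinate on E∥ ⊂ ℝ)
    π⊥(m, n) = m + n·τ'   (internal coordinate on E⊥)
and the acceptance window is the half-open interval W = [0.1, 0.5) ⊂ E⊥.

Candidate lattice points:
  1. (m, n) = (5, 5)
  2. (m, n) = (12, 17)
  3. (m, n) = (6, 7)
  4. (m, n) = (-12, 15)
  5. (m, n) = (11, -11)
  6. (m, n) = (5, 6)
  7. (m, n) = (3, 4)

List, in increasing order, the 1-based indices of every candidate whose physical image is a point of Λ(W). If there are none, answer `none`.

none

τ' = (1−√5)/2 ≈ -0.61803.
[1] lift (5,5): star map gives 1.90983; window check 0.1 ≤ 1.90983 < 0.5 is false → out
[2] lift (12,17): star map gives 1.49342; window check 0.1 ≤ 1.49342 < 0.5 is false → out
[3] lift (6,7): star map gives 1.67376; window check 0.1 ≤ 1.67376 < 0.5 is false → out
[4] lift (-12,15): star map gives -21.27051; window check 0.1 ≤ -21.27051 < 0.5 is false → out
[5] lift (11,-11): star map gives 17.79837; window check 0.1 ≤ 17.79837 < 0.5 is false → out
[6] lift (5,6): star map gives 1.29180; window check 0.1 ≤ 1.29180 < 0.5 is false → out
[7] lift (3,4): star map gives 0.52786; window check 0.1 ≤ 0.52786 < 0.5 is false → out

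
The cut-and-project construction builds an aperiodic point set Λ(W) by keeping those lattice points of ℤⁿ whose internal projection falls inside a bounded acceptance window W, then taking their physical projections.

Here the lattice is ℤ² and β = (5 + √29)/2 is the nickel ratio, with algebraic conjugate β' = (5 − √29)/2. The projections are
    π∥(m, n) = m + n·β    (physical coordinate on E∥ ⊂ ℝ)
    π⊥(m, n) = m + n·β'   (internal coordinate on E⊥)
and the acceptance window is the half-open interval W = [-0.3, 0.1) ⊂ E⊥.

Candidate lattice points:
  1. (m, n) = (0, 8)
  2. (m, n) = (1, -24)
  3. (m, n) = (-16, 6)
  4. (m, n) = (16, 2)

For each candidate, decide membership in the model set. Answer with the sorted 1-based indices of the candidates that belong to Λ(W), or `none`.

none

Compute β' = (5−√29)/2 = -0.192582, so π⊥(m,n) = m -0.192582·n.
candidate 1: (m,n)=(0,8) → π∥ = 0+8·β ≈ 41.540659, π⊥ = 0+8·β' ≈ -1.540659 ∉ [-0.3, 0.1) ⇒ out
candidate 2: (m,n)=(1,-24) → π∥ = 1-24·β ≈ -123.621978, π⊥ = 1-24·β' ≈ 5.621978 ∉ [-0.3, 0.1) ⇒ out
candidate 3: (m,n)=(-16,6) → π∥ = -16+6·β ≈ 15.155494, π⊥ = -16+6·β' ≈ -17.155494 ∉ [-0.3, 0.1) ⇒ out
candidate 4: (m,n)=(16,2) → π∥ = 16+2·β ≈ 26.385165, π⊥ = 16+2·β' ≈ 15.614835 ∉ [-0.3, 0.1) ⇒ out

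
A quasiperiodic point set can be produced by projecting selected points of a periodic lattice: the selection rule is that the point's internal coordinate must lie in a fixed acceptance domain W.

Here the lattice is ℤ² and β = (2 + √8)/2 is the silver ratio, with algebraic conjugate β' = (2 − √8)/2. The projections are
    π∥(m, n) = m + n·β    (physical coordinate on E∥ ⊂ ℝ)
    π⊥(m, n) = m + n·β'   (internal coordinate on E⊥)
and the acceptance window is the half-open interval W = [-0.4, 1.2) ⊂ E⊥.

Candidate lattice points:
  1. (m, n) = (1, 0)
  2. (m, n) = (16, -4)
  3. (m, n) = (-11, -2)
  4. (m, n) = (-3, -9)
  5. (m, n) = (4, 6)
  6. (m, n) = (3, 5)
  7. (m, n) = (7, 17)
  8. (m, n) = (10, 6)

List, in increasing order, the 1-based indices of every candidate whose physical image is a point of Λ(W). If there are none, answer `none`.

Numerically β ≈ 2.414214 and β' = −1/β ≈ -0.414214.
#1 (1,0): internal coord 1 + (0)·β' = +1.000000; +1.000000 ∈ [-0.4, 1.2) → IN Λ
#2 (16,-4): internal coord 16 + (-4)·β' = +17.656854; +17.656854 ∉ [-0.4, 1.2) → out
#3 (-11,-2): internal coord -11 + (-2)·β' = -10.171573; -10.171573 ∉ [-0.4, 1.2) → out
#4 (-3,-9): internal coord -3 + (-9)·β' = +0.727922; +0.727922 ∈ [-0.4, 1.2) → IN Λ
#5 (4,6): internal coord 4 + (6)·β' = +1.514719; +1.514719 ∉ [-0.4, 1.2) → out
#6 (3,5): internal coord 3 + (5)·β' = +0.928932; +0.928932 ∈ [-0.4, 1.2) → IN Λ
#7 (7,17): internal coord 7 + (17)·β' = -0.041631; -0.041631 ∈ [-0.4, 1.2) → IN Λ
#8 (10,6): internal coord 10 + (6)·β' = +7.514719; +7.514719 ∉ [-0.4, 1.2) → out

1, 4, 6, 7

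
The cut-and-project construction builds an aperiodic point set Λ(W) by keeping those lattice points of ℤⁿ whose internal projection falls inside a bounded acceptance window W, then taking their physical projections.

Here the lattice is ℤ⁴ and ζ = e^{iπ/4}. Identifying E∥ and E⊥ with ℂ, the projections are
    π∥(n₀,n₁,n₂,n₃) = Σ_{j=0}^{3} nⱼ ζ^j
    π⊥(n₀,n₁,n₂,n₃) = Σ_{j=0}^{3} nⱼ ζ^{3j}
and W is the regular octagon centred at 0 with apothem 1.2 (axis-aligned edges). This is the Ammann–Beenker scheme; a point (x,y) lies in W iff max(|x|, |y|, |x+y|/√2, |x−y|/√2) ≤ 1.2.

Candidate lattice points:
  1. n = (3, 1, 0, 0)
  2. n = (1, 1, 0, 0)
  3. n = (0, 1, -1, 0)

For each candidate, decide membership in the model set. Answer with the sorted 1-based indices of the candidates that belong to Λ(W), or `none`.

2

With ζ = e^{iπ/4} the internal vectors are ζ^0,ζ^3,ζ^6,ζ^9.
#1 (3, 1, 0, 0): internal (2.29289, 0.70711); octagon support 2.29289 vs apothem 1.2 → ∉ W
#2 (1, 1, 0, 0): internal (0.29289, 0.70711); octagon support 0.70711 vs apothem 1.2 → ∈ W
#3 (0, 1, -1, 0): internal (-0.70711, 1.70711); octagon support 1.70711 vs apothem 1.2 → ∉ W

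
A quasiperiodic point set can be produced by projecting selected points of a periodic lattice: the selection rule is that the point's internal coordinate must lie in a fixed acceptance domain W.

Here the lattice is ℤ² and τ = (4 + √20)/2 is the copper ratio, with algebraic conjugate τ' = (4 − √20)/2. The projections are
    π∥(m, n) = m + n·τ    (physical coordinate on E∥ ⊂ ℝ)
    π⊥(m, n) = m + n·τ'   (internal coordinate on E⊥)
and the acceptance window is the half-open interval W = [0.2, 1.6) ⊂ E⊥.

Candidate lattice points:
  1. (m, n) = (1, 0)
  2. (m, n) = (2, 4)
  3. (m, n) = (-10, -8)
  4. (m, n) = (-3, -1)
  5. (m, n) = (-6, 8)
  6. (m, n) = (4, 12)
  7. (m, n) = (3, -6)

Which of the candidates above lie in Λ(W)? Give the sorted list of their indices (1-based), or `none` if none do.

τ' = (4−√20)/2 ≈ -0.236068.
[1] lift (1,0): star map gives 1.000000; window check 0.2 ≤ 1.000000 < 1.6 is true → IN Λ
[2] lift (2,4): star map gives 1.055728; window check 0.2 ≤ 1.055728 < 1.6 is true → IN Λ
[3] lift (-10,-8): star map gives -8.111456; window check 0.2 ≤ -8.111456 < 1.6 is false → out
[4] lift (-3,-1): star map gives -2.763932; window check 0.2 ≤ -2.763932 < 1.6 is false → out
[5] lift (-6,8): star map gives -7.888544; window check 0.2 ≤ -7.888544 < 1.6 is false → out
[6] lift (4,12): star map gives 1.167184; window check 0.2 ≤ 1.167184 < 1.6 is true → IN Λ
[7] lift (3,-6): star map gives 4.416408; window check 0.2 ≤ 4.416408 < 1.6 is false → out

1, 2, 6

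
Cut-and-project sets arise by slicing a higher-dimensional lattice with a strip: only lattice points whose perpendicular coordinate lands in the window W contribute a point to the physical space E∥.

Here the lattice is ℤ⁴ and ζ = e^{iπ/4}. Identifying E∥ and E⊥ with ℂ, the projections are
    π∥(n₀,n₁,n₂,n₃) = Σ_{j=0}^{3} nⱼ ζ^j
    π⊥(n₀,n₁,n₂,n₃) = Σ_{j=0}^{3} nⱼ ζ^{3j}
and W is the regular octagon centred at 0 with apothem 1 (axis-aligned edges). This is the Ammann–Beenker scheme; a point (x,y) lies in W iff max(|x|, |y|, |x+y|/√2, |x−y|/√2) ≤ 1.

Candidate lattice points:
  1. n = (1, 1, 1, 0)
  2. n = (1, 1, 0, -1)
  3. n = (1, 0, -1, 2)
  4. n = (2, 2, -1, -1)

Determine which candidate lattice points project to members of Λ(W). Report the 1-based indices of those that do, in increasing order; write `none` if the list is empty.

π⊥(n) = n₀ + n₁ζ³ + n₂ζ⁶ + n₃ζ⁹ where ζ = e^{iπ/4}.
#1 (1, 1, 1, 0): internal (0.2929, -0.2929); octagon support 0.4142 vs apothem 1 → ∈ W
#2 (1, 1, 0, -1): internal (-0.4142, 0.0000); octagon support 0.4142 vs apothem 1 → ∈ W
#3 (1, 0, -1, 2): internal (2.4142, 2.4142); octagon support 3.4142 vs apothem 1 → ∉ W
#4 (2, 2, -1, -1): internal (-0.1213, 1.7071); octagon support 1.7071 vs apothem 1 → ∉ W

1, 2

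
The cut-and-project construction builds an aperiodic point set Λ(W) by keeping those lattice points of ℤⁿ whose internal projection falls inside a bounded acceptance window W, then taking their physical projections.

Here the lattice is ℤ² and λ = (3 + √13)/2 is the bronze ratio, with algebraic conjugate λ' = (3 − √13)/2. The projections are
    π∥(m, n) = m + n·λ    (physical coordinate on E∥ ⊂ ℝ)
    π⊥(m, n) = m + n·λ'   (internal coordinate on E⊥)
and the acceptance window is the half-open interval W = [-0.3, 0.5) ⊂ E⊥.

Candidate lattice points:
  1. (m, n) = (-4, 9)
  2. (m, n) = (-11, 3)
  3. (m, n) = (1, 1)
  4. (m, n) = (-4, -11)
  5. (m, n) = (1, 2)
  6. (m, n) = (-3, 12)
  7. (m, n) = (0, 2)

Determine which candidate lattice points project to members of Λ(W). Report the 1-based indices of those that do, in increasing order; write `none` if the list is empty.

λ' = (3−√13)/2 ≈ -0.302776.
candidate 1: (m,n)=(-4,9) → π∥ = -4+9·λ ≈ 25.724981, π⊥ = -4+9·λ' ≈ -6.724981 ∉ [-0.3, 0.5) ⇒ out
candidate 2: (m,n)=(-11,3) → π∥ = -11+3·λ ≈ -1.091673, π⊥ = -11+3·λ' ≈ -11.908327 ∉ [-0.3, 0.5) ⇒ out
candidate 3: (m,n)=(1,1) → π∥ = 1+1·λ ≈ 4.302776, π⊥ = 1+1·λ' ≈ 0.697224 ∉ [-0.3, 0.5) ⇒ out
candidate 4: (m,n)=(-4,-11) → π∥ = -4-11·λ ≈ -40.330532, π⊥ = -4-11·λ' ≈ -0.669468 ∉ [-0.3, 0.5) ⇒ out
candidate 5: (m,n)=(1,2) → π∥ = 1+2·λ ≈ 7.605551, π⊥ = 1+2·λ' ≈ 0.394449 ∈ [-0.3, 0.5) ⇒ IN Λ
candidate 6: (m,n)=(-3,12) → π∥ = -3+12·λ ≈ 36.633308, π⊥ = -3+12·λ' ≈ -6.633308 ∉ [-0.3, 0.5) ⇒ out
candidate 7: (m,n)=(0,2) → π∥ = 0+2·λ ≈ 6.605551, π⊥ = 0+2·λ' ≈ -0.605551 ∉ [-0.3, 0.5) ⇒ out

5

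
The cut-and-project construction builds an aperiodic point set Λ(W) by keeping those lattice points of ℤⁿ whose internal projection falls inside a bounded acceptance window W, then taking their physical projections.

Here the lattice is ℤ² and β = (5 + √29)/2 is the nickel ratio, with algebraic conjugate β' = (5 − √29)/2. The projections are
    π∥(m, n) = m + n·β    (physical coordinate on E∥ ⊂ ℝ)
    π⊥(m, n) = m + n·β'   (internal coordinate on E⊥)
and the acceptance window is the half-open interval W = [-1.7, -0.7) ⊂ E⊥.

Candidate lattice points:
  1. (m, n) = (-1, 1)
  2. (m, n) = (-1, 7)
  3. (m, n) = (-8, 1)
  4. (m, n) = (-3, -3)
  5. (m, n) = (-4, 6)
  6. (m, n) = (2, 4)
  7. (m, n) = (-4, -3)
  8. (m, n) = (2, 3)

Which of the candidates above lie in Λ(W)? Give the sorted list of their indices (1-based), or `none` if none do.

1

Numerically β ≈ 5.19258 and β' = −1/β ≈ -0.19258.
candidate 1: (m,n)=(-1,1) → π∥ = -1+1·β ≈ 4.19258, π⊥ = -1+1·β' ≈ -1.19258 ∈ [-1.7, -0.7) ⇒ IN Λ
candidate 2: (m,n)=(-1,7) → π∥ = -1+7·β ≈ 35.34808, π⊥ = -1+7·β' ≈ -2.34808 ∉ [-1.7, -0.7) ⇒ out
candidate 3: (m,n)=(-8,1) → π∥ = -8+1·β ≈ -2.80742, π⊥ = -8+1·β' ≈ -8.19258 ∉ [-1.7, -0.7) ⇒ out
candidate 4: (m,n)=(-3,-3) → π∥ = -3-3·β ≈ -18.57775, π⊥ = -3-3·β' ≈ -2.42225 ∉ [-1.7, -0.7) ⇒ out
candidate 5: (m,n)=(-4,6) → π∥ = -4+6·β ≈ 27.15549, π⊥ = -4+6·β' ≈ -5.15549 ∉ [-1.7, -0.7) ⇒ out
candidate 6: (m,n)=(2,4) → π∥ = 2+4·β ≈ 22.77033, π⊥ = 2+4·β' ≈ 1.22967 ∉ [-1.7, -0.7) ⇒ out
candidate 7: (m,n)=(-4,-3) → π∥ = -4-3·β ≈ -19.57775, π⊥ = -4-3·β' ≈ -3.42225 ∉ [-1.7, -0.7) ⇒ out
candidate 8: (m,n)=(2,3) → π∥ = 2+3·β ≈ 17.57775, π⊥ = 2+3·β' ≈ 1.42225 ∉ [-1.7, -0.7) ⇒ out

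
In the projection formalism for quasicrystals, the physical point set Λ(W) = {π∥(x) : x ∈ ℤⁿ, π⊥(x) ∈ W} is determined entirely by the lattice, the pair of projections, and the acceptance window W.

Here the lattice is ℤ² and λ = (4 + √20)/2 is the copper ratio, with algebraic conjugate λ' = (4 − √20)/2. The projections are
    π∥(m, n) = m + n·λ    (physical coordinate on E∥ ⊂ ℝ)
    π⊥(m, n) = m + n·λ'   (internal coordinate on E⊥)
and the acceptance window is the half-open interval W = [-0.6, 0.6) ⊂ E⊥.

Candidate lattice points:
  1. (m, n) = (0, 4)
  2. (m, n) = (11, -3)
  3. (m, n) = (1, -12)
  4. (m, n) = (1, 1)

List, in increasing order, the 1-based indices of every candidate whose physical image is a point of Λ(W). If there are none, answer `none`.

Compute λ' = (4−√20)/2 = -0.236068, so π⊥(m,n) = m -0.236068·n.
[1] lift (0,4): star map gives -0.944272; window check -0.6 ≤ -0.944272 < 0.6 is false → out
[2] lift (11,-3): star map gives 11.708204; window check -0.6 ≤ 11.708204 < 0.6 is false → out
[3] lift (1,-12): star map gives 3.832816; window check -0.6 ≤ 3.832816 < 0.6 is false → out
[4] lift (1,1): star map gives 0.763932; window check -0.6 ≤ 0.763932 < 0.6 is false → out

none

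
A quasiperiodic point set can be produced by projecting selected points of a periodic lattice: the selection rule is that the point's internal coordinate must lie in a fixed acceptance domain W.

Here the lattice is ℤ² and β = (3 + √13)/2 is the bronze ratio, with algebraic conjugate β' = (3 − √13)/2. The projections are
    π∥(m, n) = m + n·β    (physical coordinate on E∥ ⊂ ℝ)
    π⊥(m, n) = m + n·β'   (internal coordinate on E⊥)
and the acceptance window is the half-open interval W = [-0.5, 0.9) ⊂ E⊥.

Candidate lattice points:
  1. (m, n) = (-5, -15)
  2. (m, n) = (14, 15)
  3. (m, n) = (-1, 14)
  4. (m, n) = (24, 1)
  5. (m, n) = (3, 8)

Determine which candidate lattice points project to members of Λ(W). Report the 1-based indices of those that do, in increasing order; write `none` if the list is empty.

1, 5

Compute β' = (3−√13)/2 = -0.30278, so π⊥(m,n) = m -0.30278·n.
candidate 1: (m,n)=(-5,-15) → π∥ = -5-15·β ≈ -54.54163, π⊥ = -5-15·β' ≈ -0.45837 ∈ [-0.5, 0.9) ⇒ IN Λ
candidate 2: (m,n)=(14,15) → π∥ = 14+15·β ≈ 63.54163, π⊥ = 14+15·β' ≈ 9.45837 ∉ [-0.5, 0.9) ⇒ out
candidate 3: (m,n)=(-1,14) → π∥ = -1+14·β ≈ 45.23886, π⊥ = -1+14·β' ≈ -5.23886 ∉ [-0.5, 0.9) ⇒ out
candidate 4: (m,n)=(24,1) → π∥ = 24+1·β ≈ 27.30278, π⊥ = 24+1·β' ≈ 23.69722 ∉ [-0.5, 0.9) ⇒ out
candidate 5: (m,n)=(3,8) → π∥ = 3+8·β ≈ 29.42221, π⊥ = 3+8·β' ≈ 0.57779 ∈ [-0.5, 0.9) ⇒ IN Λ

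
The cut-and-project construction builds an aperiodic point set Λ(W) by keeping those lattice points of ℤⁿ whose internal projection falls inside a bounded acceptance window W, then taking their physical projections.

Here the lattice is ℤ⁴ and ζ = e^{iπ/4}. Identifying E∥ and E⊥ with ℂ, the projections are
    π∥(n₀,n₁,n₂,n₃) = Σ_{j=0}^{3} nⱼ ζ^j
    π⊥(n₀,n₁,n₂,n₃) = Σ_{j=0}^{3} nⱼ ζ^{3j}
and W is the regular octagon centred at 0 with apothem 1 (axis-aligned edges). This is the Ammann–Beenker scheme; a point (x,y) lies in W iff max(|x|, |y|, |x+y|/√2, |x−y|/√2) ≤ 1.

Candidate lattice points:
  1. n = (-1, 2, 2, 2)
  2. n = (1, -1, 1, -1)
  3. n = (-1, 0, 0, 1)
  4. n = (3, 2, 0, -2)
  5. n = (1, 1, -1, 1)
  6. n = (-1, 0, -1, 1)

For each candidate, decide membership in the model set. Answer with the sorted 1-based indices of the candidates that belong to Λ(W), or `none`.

3, 4

π⊥(n) = n₀ + n₁ζ³ + n₂ζ⁶ + n₃ζ⁹ where ζ = e^{iπ/4}.
candidate 1: n = (-1, 2, 2, 2) → π⊥ ≈ (-1.0000, +0.8284); max(|x|,|y|,|x±y|/√2) = 1.2929 > 1 ⇒ ∉ W
candidate 2: n = (1, -1, 1, -1) → π⊥ ≈ (+1.0000, -2.4142); max(|x|,|y|,|x±y|/√2) = 2.4142 > 1 ⇒ ∉ W
candidate 3: n = (-1, 0, 0, 1) → π⊥ ≈ (-0.2929, +0.7071); max(|x|,|y|,|x±y|/√2) = 0.7071 ≤ 1 ⇒ ∈ W
candidate 4: n = (3, 2, 0, -2) → π⊥ ≈ (+0.1716, +0.0000); max(|x|,|y|,|x±y|/√2) = 0.1716 ≤ 1 ⇒ ∈ W
candidate 5: n = (1, 1, -1, 1) → π⊥ ≈ (+1.0000, +2.4142); max(|x|,|y|,|x±y|/√2) = 2.4142 > 1 ⇒ ∉ W
candidate 6: n = (-1, 0, -1, 1) → π⊥ ≈ (-0.2929, +1.7071); max(|x|,|y|,|x±y|/√2) = 1.7071 > 1 ⇒ ∉ W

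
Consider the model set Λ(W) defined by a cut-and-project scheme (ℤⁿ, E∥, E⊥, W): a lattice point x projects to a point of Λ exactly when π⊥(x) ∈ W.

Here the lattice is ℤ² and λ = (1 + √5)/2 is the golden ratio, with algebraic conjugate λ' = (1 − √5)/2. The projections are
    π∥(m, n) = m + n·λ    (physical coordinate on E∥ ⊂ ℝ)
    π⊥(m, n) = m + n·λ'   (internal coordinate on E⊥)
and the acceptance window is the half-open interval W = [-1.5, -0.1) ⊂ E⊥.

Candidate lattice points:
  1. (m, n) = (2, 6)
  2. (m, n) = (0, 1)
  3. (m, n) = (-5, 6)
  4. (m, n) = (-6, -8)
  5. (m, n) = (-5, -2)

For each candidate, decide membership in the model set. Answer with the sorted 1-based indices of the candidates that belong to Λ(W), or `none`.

2, 4

Numerically λ ≈ 1.6180 and λ' = −1/λ ≈ -0.6180.
#1 (2,6): internal coord 2 + (6)·λ' = -1.7082; -1.7082 ∉ [-1.5, -0.1) → out
#2 (0,1): internal coord 0 + (1)·λ' = -0.6180; -0.6180 ∈ [-1.5, -0.1) → IN Λ
#3 (-5,6): internal coord -5 + (6)·λ' = -8.7082; -8.7082 ∉ [-1.5, -0.1) → out
#4 (-6,-8): internal coord -6 + (-8)·λ' = -1.0557; -1.0557 ∈ [-1.5, -0.1) → IN Λ
#5 (-5,-2): internal coord -5 + (-2)·λ' = -3.7639; -3.7639 ∉ [-1.5, -0.1) → out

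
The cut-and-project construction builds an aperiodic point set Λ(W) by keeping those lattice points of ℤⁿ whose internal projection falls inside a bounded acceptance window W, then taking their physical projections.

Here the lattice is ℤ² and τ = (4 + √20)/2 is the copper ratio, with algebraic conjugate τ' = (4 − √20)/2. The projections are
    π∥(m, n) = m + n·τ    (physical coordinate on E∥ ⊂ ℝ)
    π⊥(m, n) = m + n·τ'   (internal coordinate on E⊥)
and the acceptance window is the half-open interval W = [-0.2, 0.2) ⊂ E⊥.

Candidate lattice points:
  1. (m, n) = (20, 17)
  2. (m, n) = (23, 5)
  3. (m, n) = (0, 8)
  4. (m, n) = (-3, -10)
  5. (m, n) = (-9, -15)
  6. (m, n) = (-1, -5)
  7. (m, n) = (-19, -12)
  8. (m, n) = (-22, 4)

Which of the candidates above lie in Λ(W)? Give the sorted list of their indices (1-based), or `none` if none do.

Compute τ' = (4−√20)/2 = -0.236068, so π⊥(m,n) = m -0.236068·n.
#1 (20,17): internal coord 20 + (17)·τ' = +15.986844; +15.986844 ∉ [-0.2, 0.2) → out
#2 (23,5): internal coord 23 + (5)·τ' = +21.819660; +21.819660 ∉ [-0.2, 0.2) → out
#3 (0,8): internal coord 0 + (8)·τ' = -1.888544; -1.888544 ∉ [-0.2, 0.2) → out
#4 (-3,-10): internal coord -3 + (-10)·τ' = -0.639320; -0.639320 ∉ [-0.2, 0.2) → out
#5 (-9,-15): internal coord -9 + (-15)·τ' = -5.458980; -5.458980 ∉ [-0.2, 0.2) → out
#6 (-1,-5): internal coord -1 + (-5)·τ' = +0.180340; +0.180340 ∈ [-0.2, 0.2) → IN Λ
#7 (-19,-12): internal coord -19 + (-12)·τ' = -16.167184; -16.167184 ∉ [-0.2, 0.2) → out
#8 (-22,4): internal coord -22 + (4)·τ' = -22.944272; -22.944272 ∉ [-0.2, 0.2) → out

6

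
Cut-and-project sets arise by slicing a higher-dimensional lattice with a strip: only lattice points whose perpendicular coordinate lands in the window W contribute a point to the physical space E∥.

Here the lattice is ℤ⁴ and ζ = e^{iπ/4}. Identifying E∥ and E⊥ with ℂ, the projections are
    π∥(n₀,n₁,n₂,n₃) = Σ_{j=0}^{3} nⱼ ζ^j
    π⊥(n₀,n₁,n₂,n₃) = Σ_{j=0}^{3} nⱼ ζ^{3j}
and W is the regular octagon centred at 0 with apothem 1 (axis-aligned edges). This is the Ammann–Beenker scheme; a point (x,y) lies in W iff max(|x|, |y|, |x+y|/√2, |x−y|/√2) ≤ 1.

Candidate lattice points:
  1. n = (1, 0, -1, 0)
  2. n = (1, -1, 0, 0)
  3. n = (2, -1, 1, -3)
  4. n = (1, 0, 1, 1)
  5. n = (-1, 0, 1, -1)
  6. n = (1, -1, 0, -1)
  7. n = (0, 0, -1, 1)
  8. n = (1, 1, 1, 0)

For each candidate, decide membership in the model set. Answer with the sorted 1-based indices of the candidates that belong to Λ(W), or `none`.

8

Internal map: ζ^{3j} for j=0..3 gives (1,0), (−√2/2,√2/2), (0,−1), (√2/2,√2/2).
candidate 1: n = (1, 0, -1, 0) → π⊥ ≈ (+1.00000, +1.00000); max(|x|,|y|,|x±y|/√2) = 1.41421 > 1 ⇒ ∉ W
candidate 2: n = (1, -1, 0, 0) → π⊥ ≈ (+1.70711, -0.70711); max(|x|,|y|,|x±y|/√2) = 1.70711 > 1 ⇒ ∉ W
candidate 3: n = (2, -1, 1, -3) → π⊥ ≈ (+0.58579, -3.82843); max(|x|,|y|,|x±y|/√2) = 3.82843 > 1 ⇒ ∉ W
candidate 4: n = (1, 0, 1, 1) → π⊥ ≈ (+1.70711, -0.29289); max(|x|,|y|,|x±y|/√2) = 1.70711 > 1 ⇒ ∉ W
candidate 5: n = (-1, 0, 1, -1) → π⊥ ≈ (-1.70711, -1.70711); max(|x|,|y|,|x±y|/√2) = 2.41421 > 1 ⇒ ∉ W
candidate 6: n = (1, -1, 0, -1) → π⊥ ≈ (+1.00000, -1.41421); max(|x|,|y|,|x±y|/√2) = 1.70711 > 1 ⇒ ∉ W
candidate 7: n = (0, 0, -1, 1) → π⊥ ≈ (+0.70711, +1.70711); max(|x|,|y|,|x±y|/√2) = 1.70711 > 1 ⇒ ∉ W
candidate 8: n = (1, 1, 1, 0) → π⊥ ≈ (+0.29289, -0.29289); max(|x|,|y|,|x±y|/√2) = 0.41421 ≤ 1 ⇒ ∈ W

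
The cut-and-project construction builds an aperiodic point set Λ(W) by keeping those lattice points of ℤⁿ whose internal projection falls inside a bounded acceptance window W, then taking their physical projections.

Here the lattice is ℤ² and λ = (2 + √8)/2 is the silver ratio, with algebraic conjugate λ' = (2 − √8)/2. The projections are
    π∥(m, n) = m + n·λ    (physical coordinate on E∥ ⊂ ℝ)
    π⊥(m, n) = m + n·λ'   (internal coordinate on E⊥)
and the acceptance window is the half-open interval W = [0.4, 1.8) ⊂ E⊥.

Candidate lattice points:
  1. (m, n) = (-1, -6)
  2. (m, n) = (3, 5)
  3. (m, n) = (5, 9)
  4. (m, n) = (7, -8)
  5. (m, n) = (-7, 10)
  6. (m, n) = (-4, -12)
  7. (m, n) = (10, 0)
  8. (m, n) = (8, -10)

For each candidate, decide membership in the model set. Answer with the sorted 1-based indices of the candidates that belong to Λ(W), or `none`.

Compute λ' = (2−√8)/2 = -0.414214, so π⊥(m,n) = m -0.414214·n.
[1] lift (-1,-6): star map gives 1.485281; window check 0.4 ≤ 1.485281 < 1.8 is true → IN Λ
[2] lift (3,5): star map gives 0.928932; window check 0.4 ≤ 0.928932 < 1.8 is true → IN Λ
[3] lift (5,9): star map gives 1.272078; window check 0.4 ≤ 1.272078 < 1.8 is true → IN Λ
[4] lift (7,-8): star map gives 10.313708; window check 0.4 ≤ 10.313708 < 1.8 is false → out
[5] lift (-7,10): star map gives -11.142136; window check 0.4 ≤ -11.142136 < 1.8 is false → out
[6] lift (-4,-12): star map gives 0.970563; window check 0.4 ≤ 0.970563 < 1.8 is true → IN Λ
[7] lift (10,0): star map gives 10.000000; window check 0.4 ≤ 10.000000 < 1.8 is false → out
[8] lift (8,-10): star map gives 12.142136; window check 0.4 ≤ 12.142136 < 1.8 is false → out

1, 2, 3, 6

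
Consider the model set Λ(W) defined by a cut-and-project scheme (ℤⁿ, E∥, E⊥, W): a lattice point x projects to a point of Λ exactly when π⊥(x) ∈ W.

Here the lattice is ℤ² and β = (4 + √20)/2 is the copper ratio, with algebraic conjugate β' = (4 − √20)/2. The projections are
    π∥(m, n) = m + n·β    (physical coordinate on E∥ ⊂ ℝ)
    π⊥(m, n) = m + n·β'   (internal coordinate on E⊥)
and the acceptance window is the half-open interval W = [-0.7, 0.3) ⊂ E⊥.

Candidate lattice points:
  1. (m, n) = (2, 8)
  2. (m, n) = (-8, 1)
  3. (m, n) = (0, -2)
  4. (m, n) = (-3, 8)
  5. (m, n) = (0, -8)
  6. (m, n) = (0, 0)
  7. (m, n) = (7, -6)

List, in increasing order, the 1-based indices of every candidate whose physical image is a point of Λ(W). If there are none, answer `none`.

1, 6

Numerically β ≈ 4.236068 and β' = −1/β ≈ -0.236068.
candidate 1: (m,n)=(2,8) → π∥ = 2+8·β ≈ 35.888544, π⊥ = 2+8·β' ≈ 0.111456 ∈ [-0.7, 0.3) ⇒ IN Λ
candidate 2: (m,n)=(-8,1) → π∥ = -8+1·β ≈ -3.763932, π⊥ = -8+1·β' ≈ -8.236068 ∉ [-0.7, 0.3) ⇒ out
candidate 3: (m,n)=(0,-2) → π∥ = 0-2·β ≈ -8.472136, π⊥ = 0-2·β' ≈ 0.472136 ∉ [-0.7, 0.3) ⇒ out
candidate 4: (m,n)=(-3,8) → π∥ = -3+8·β ≈ 30.888544, π⊥ = -3+8·β' ≈ -4.888544 ∉ [-0.7, 0.3) ⇒ out
candidate 5: (m,n)=(0,-8) → π∥ = 0-8·β ≈ -33.888544, π⊥ = 0-8·β' ≈ 1.888544 ∉ [-0.7, 0.3) ⇒ out
candidate 6: (m,n)=(0,0) → π∥ = 0+0·β ≈ 0.000000, π⊥ = 0+0·β' ≈ 0.000000 ∈ [-0.7, 0.3) ⇒ IN Λ
candidate 7: (m,n)=(7,-6) → π∥ = 7-6·β ≈ -18.416408, π⊥ = 7-6·β' ≈ 8.416408 ∉ [-0.7, 0.3) ⇒ out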